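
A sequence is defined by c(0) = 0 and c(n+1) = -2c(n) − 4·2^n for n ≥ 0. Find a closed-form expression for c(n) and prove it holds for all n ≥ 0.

Claim: c(n) = (-2)^n − 2^n.

Base case: c(0) = 0, and (-2)^0 − 2^0 = 1 − 1 = 0.
Assume c(k) = (-2)^k − 2^k for some k ≥ 0.
Then c(k+1) = -2c(k) − 4·2^k = -2·((-2)^k − 2^k) − 4·2^k = (-2)^{k+1} + 2·2^k − 4·2^k = (-2)^{k+1} − 2·2^k = (-2)^{k+1} − 2^{k+1}.
By induction, c(n) = (-2)^n − 2^n for all n ≥ 0.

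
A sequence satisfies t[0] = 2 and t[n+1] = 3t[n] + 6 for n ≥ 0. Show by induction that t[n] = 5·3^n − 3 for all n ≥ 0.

Base case: t[0] = 2, and 5·3^0 − 3 = 5 − 3 = 2.
Assume t[j] = 5·3^j − 3 for some j ≥ 0.
Then t[j+1] = 3t[j] + 6 = 3·(5·3^j − 3) + 6 = 15·3^j − 9 + 6 = 5·3^{j+1} − 3.
This completes the inductive step, so t[n] = 5·3^n − 3 for all n ≥ 0.

t[n] = 5·3^n − 3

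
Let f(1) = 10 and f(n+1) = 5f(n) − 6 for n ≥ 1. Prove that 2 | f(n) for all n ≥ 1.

Base case: f(1) = 10 = 2·5, so 2 | f(1).
Assume 2 | f(k), so f(k) = 2t for some integer t.
Then f(k+1) = 5f(k) − 6 = 5·(2t) − 6 = 2(5t − 3), so 2 | f(k+1).
This completes the inductive step, so 2 | f(n) for all n ≥ 1.

2 | f(n)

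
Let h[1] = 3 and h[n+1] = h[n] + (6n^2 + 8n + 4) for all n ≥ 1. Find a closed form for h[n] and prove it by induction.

Claim: h[n] = 2n^3 + n^2 + n − 1.

Base case: h[1] = 3, and 2·1^3 + 1^2 + 1 − 1 = 3.
Assume h[r] = 2r^3 + r^2 + r − 1.
Then h[r+1] = h[r] + (6r^2 + 8r + 4) = (2r^3 + r^2 + r − 1) + (6r^2 + 8r + 4) = 2r^3 + 7r^2 + 9r + 3,
and 2·(r+1)^3 + (r+1)^2 + (r+1) − 1 = 2r^3 + 7r^2 + 9r + 3.
By induction, h[n] = 2n^3 + n^2 + n − 1 for all n ≥ 1.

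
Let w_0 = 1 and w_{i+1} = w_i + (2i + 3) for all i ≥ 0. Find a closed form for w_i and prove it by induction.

Claim: w_i = i^2 + 2i + 1.

Base case: w_0 = 1, and 0^2 + 2·0 + 1 = 1.
Assume w_m = m^2 + 2m + 1.
Then w_{m+1} = w_m + (2m + 3) = (m^2 + 2m + 1) + (2m + 3) = m^2 + 4m + 4,
and (m+1)^2 + 2·(m+1) + 1 = m^2 + 4m + 4.
Hence w_i = i^2 + 2i + 1 for every i ≥ 0, by induction.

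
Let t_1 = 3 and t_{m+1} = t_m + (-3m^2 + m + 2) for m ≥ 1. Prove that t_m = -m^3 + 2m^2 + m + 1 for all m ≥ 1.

Base case: t_1 = 3, and -1^3 + 2·1^2 + 1 + 1 = 3.
Assume t_j = -j^3 + 2j^2 + j + 1.
Then t_{j+1} = t_j + (-3j^2 + j + 2) = (-j^3 + 2j^2 + j + 1) + (-3j^2 + j + 2) = -j^3 − j^2 + 2j + 3,
and -(j+1)^3 + 2·(j+1)^2 + (j+1) + 1 = -j^3 − j^2 + 2j + 3.
Hence t_m = -m^3 + 2m^2 + m + 1 for every m ≥ 1, by induction.

t_m = -m^3 + 2m^2 + m + 1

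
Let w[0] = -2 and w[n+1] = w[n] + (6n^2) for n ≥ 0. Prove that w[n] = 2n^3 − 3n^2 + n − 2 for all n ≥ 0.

Base case: w[0] = -2, and 2·0^3 − 3·0^2 + 0 − 2 = -2.
Assume w[j] = 2j^3 − 3j^2 + j − 2.
Then w[j+1] = w[j] + (6j^2) = (2j^3 − 3j^2 + j − 2) + (6j^2) = 2j^3 + 3j^2 + j − 2,
and 2·(j+1)^3 − 3·(j+1)^2 + (j+1) − 2 = 2j^3 + 3j^2 + j − 2.
By induction, w[n] = 2n^3 − 3n^2 + n − 2 for all n ≥ 0.

w[n] = 2n^3 − 3n^2 + n − 2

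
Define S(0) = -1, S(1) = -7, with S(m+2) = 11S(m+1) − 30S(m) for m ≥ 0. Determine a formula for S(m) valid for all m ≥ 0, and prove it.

Claim: S(m) = 5^m − 2·6^m.

Base cases: S(0) = -1 and 5^0 − 2·6^0 = -1; S(1) = -7 and 5^1 − 2·6^1 = -7.
Assume S(j) = 5^j − 2·6^j for all 0 ≤ j ≤ k, where k ≥ 1.
Then S(k+1) = 11S(k) − 30S(k−1) = 11·(5^k − 2·6^k) − 30·(5^{k−1} − 2·6^{k−1}) = (11·5 − 30)5^{k−1} − 2·(11·6 − 30)6^{k−1} = 25·5^{k−1} − 72·6^{k−1} = 5^{k+1} − 2·6^{k+1}.
By strong induction, S(m) = 5^m − 2·6^m for all m ≥ 0.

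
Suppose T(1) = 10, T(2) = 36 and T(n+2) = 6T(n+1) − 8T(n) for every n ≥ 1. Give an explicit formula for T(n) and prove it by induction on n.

Claim: T(n) = 2^n + 2·4^n.

Base cases: T(1) = 10 and 2^1 + 2·4^1 = 10; T(2) = 36 and 2^2 + 2·4^2 = 36.
Assume T(j) = 2^j + 2·4^j for all 1 ≤ j ≤ k, where k ≥ 2.
Then T(k+1) = 6T(k) − 8T(k−1) = 6·(2^k + 2·4^k) − 8·(2^{k−1} + 2·4^{k−1}) = (6·2 − 8)2^{k−1} + 2·(6·4 − 8)4^{k−1} = 4·2^{k−1} + 32·4^{k−1} = 2^{k+1} + 2·4^{k+1}.
So the formula holds for k+1, and by strong induction T(n) = 2^n + 2·4^n for all n ≥ 1.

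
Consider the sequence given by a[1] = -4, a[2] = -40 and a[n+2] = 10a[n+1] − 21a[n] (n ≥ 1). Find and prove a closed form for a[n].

Claim: a[n] = 3^n − 7^n.

Base cases: a[1] = -4 and 3^1 − 7^1 = -4; a[2] = -40 and 3^2 − 7^2 = -40.
Assume a[i] = 3^i − 7^i for all 1 ≤ i ≤ j, where j ≥ 2.
Then a[j+1] = 10a[j] − 21a[j−1] = 10·(3^j − 7^j) − 21·(3^{j−1} − 7^{j−1}) = (10·3 − 21)3^{j−1} − (10·7 − 21)7^{j−1} = 9·3^{j−1} − 49·7^{j−1} = 3^{j+1} − 7^{j+1}.
So the formula holds for j+1, and by strong induction a[n] = 3^n − 7^n for all n ≥ 1.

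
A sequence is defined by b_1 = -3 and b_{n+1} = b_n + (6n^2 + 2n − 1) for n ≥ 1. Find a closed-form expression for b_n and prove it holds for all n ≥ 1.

Claim: b_n = 2n^3 − 2n^2 − n − 2.

Base case: b_1 = -3, and 2·1^3 − 2·1^2 − 1 − 2 = -3.
Assume b_j = 2j^3 − 2j^2 − j − 2.
Then b_{j+1} = b_j + (6j^2 + 2j − 1) = (2j^3 − 2j^2 − j − 2) + (6j^2 + 2j − 1) = 2j^3 + 4j^2 + j − 3,
and 2·(j+1)^3 − 2·(j+1)^2 − (j+1) − 2 = 2j^3 + 4j^2 + j − 3.
Hence b_n = 2n^3 − 2n^2 − n − 2 for every n ≥ 1, by induction.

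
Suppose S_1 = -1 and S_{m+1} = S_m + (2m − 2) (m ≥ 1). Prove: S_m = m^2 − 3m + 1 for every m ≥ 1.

Base case: S_1 = -1, and 1^2 − 3·1 + 1 = -1.
Assume S_r = r^2 − 3r + 1.
Then S_{r+1} = S_r + (2r − 2) = (r^2 − 3r + 1) + (2r − 2) = r^2 − r − 1,
and (r+1)^2 − 3·(r+1) + 1 = r^2 − r − 1.
Hence S_m = m^2 − 3m + 1 for every m ≥ 1, by induction.

S_m = m^2 − 3m + 1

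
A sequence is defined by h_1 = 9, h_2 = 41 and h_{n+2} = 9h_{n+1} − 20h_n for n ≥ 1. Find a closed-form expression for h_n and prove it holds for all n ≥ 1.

Claim: h_n = 5^n + 4^n.

Base cases: h_1 = 9 and 5^1 + 4^1 = 9; h_2 = 41 and 5^2 + 4^2 = 41.
Assume h_j = 5^j + 4^j for all 1 ≤ j ≤ r, where r ≥ 2.
Then h_{r+1} = 9h_r − 20h_{r−1} = 9·(5^r + 4^r) − 20·(5^{r−1} + 4^{r−1}) = (9·5 − 20)5^{r−1} + (9·4 − 20)4^{r−1} = 25·5^{r−1} + 16·4^{r−1} = 5^{r+1} + 4^{r+1}.
By strong induction, h_n = 5^n + 4^n for all n ≥ 1.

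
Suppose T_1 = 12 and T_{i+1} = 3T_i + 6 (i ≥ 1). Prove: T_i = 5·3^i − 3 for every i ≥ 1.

Base case: T_1 = 12, and 5·3^1 − 3 = 15 − 3 = 12.
Assume T_j = 5·3^j − 3 for some j ≥ 1.
Then T_{j+1} = 3T_j + 6 = 3·(5·3^j − 3) + 6 = 15·3^j − 9 + 6 = 5·3^{j+1} − 3.
Hence T_i = 5·3^i − 3 for every i ≥ 1, by induction.

T_i = 5·3^i − 3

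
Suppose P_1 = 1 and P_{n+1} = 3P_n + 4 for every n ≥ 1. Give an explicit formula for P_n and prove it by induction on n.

Claim: P_n = 3^n − 2.

Base case: P_1 = 1, and 3^1 − 2 = 3 − 2 = 1.
Assume P_r = 3^r − 2 for some r ≥ 1.
Then P_{r+1} = 3P_r + 4 = 3·(3^r − 2) + 4 = 3^{r+1} − 6 + 4 = 3^{r+1} − 2.
This completes the inductive step, so P_n = 3^n − 2 for all n ≥ 1.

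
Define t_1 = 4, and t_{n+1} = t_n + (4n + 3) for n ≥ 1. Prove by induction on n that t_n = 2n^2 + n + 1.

Base case: t_1 = 4, and 2·1^2 + 1 + 1 = 4.
Assume t_j = 2j^2 + j + 1.
Then t_{j+1} = t_j + (4j + 3) = (2j^2 + j + 1) + (4j + 3) = 2j^2 + 5j + 4,
and 2·(j+1)^2 + (j+1) + 1 = 2j^2 + 5j + 4.
This completes the inductive step, so t_n = 2n^2 + n + 1 for all n ≥ 1.

t_n = 2n^2 + n + 1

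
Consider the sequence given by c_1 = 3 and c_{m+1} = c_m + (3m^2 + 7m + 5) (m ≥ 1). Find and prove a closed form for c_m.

Claim: c_m = m^3 + 2m^2 + 2m − 2.

Base case: c_1 = 3, and 1^3 + 2·1^2 + 2·1 − 2 = 3.
Assume c_j = j^3 + 2j^2 + 2j − 2.
Then c_{j+1} = c_j + (3j^2 + 7j + 5) = (j^3 + 2j^2 + 2j − 2) + (3j^2 + 7j + 5) = j^3 + 5j^2 + 9j + 3,
and (j+1)^3 + 2·(j+1)^2 + 2·(j+1) − 2 = j^3 + 5j^2 + 9j + 3.
This completes the inductive step, so c_m = m^3 + 2m^2 + 2m − 2 for all m ≥ 1.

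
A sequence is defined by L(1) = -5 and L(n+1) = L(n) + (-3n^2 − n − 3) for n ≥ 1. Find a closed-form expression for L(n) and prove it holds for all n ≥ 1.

Claim: L(n) = -n^3 + n^2 − 3n − 2.

Base case: L(1) = -5, and -1^3 + 1^2 − 3·1 − 2 = -5.
Assume L(r) = -r^3 + r^2 − 3r − 2.
Then L(r+1) = L(r) + (-3r^2 − r − 3) = (-r^3 + r^2 − 3r − 2) + (-3r^2 − r − 3) = -r^3 − 2r^2 − 4r − 5,
and -(r+1)^3 + (r+1)^2 − 3·(r+1) − 2 = -r^3 − 2r^2 − 4r − 5.
This completes the inductive step, so L(n) = -n^3 + n^2 − 3n − 2 for all n ≥ 1.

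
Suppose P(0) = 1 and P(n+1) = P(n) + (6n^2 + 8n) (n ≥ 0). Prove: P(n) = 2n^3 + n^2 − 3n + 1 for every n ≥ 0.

Base case: P(0) = 1, and 2·0^3 + 0^2 − 3·0 + 1 = 1.
Assume P(j) = 2j^3 + j^2 − 3j + 1.
Then P(j+1) = P(j) + (6j^2 + 8j) = (2j^3 + j^2 − 3j + 1) + (6j^2 + 8j) = 2j^3 + 7j^2 + 5j + 1,
and 2·(j+1)^3 + (j+1)^2 − 3·(j+1) + 1 = 2j^3 + 7j^2 + 5j + 1.
Hence P(n) = 2n^3 + n^2 − 3n + 1 for every n ≥ 0, by induction.

P(n) = 2n^3 + n^2 − 3n + 1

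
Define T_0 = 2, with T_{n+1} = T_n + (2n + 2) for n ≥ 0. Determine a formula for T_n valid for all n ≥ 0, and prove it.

Claim: T_n = n^2 + n + 2.

Base case: T_0 = 2, and 0^2 + 0 + 2 = 2.
Assume T_m = m^2 + m + 2.
Then T_{m+1} = T_m + (2m + 2) = (m^2 + m + 2) + (2m + 2) = m^2 + 3m + 4,
and (m+1)^2 + (m+1) + 2 = m^2 + 3m + 4.
Hence T_n = n^2 + n + 2 for every n ≥ 0, by induction.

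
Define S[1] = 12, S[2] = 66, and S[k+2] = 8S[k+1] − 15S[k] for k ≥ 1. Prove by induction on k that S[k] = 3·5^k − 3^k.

Base cases: S[1] = 12 and 3·5^1 − 3^1 = 12; S[2] = 66 and 3·5^2 − 3^2 = 66.
Assume S[j] = 3·5^j − 3^j for all 1 ≤ j ≤ m, where m ≥ 2.
Then S[m+1] = 8S[m] − 15S[m−1] = 8·(3·5^m − 3^m) − 15·(3·5^{m−1} − 3^{m−1}) = 3·(8·5 − 15)5^{m−1} − (8·3 − 15)3^{m−1} = 75·5^{m−1} − 9·3^{m−1} = 3·5^{m+1} − 3^{m+1}.
By strong induction, S[k] = 3·5^k − 3^k for all k ≥ 1.

S[k] = 3·5^k − 3^k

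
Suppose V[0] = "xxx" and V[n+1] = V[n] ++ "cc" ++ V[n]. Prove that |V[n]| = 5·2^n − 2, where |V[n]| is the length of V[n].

Base case: |V[0]| = 3, and 5·2^0 − 2 = 3.
Assume |V[r]| = 5·2^r − 2.
Then |V[r+1]| = |V[r]| + 2 + |V[r]| = 2|V[r]| + 2 = 2(5·2^r − 2) + 2 = 5·2^{r+1} − 4 + 2 = 5·2^{r+1} − 2.
Hence |V[n]| = 5·2^n − 2 for every n ≥ 0, by induction.

|V[n]| = 5·2^n − 2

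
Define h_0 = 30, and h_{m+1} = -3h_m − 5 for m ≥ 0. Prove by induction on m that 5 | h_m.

Base case: h_0 = 30 = 5·6, so 5 | h_0.
Assume 5 | h_k, so h_k = 5t for some integer t.
Then h_{k+1} = -3h_k − 5 = -3·(5t) − 5 = 5(-3t − 1), so 5 | h_{k+1}.
So the property holds for k+1, and by induction 5 | h_m for all m ≥ 0.

5 | h_m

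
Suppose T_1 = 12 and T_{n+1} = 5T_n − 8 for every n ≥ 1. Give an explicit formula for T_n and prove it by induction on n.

Claim: T_n = 2·5^n + 2.

Base case: T_1 = 12, and 2·5^1 + 2 = 10 + 2 = 12.
Assume T_k = 2·5^k + 2 for some k ≥ 1.
Then T_{k+1} = 5T_k − 8 = 5·(2·5^k + 2) − 8 = 10·5^k + 10 − 8 = 2·5^{k+1} + 2.
By induction, T_n = 2·5^n + 2 for all n ≥ 1.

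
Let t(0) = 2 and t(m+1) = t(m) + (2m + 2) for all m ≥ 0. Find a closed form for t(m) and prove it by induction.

Claim: t(m) = m^2 + m + 2.

Base case: t(0) = 2, and 0^2 + 0 + 2 = 2.
Assume t(k) = k^2 + k + 2.
Then t(k+1) = t(k) + (2k + 2) = (k^2 + k + 2) + (2k + 2) = k^2 + 3k + 4,
and (k+1)^2 + (k+1) + 2 = k^2 + 3k + 4.
Hence t(m) = m^2 + m + 2 for every m ≥ 0, by induction.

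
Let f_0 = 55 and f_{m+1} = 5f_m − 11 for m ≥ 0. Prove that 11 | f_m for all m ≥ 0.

Base case: f_0 = 55 = 11·5, so 11 | f_0.
Assume 11 | f_j, so f_j = 11t for some integer t.
Then f_{j+1} = 5f_j − 11 = 5·(11t) − 11 = 11(5t − 1), so 11 | f_{j+1}.
This completes the inductive step, so 11 | f_m for all m ≥ 0.

11 | f_m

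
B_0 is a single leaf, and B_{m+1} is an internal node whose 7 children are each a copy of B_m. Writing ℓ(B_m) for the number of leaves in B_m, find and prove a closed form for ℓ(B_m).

Claim: ℓ(B_m) = 7^m.

Base case: ℓ(B_0) = 1, and 7^0 = 1.
Assume ℓ(B_r) = 7^r.
Then ℓ(B_{r+1}) = 7·ℓ(B_r) = 7·7^r = 7^{r+1}.
Hence ℓ(B_m) = 7^m for every m ≥ 0, by induction.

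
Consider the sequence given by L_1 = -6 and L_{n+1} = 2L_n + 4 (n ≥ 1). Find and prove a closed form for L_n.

Claim: L_n = -2^n − 4.

Base case: L_1 = -6, and -2^1 − 4 = -2 − 4 = -6.
Assume L_m = -2^m − 4 for some m ≥ 1.
Then L_{m+1} = 2L_m + 4 = 2·(-2^m − 4) + 4 = -2^{m+1} − 8 + 4 = -2^{m+1} − 4.
By induction, L_n = -2^n − 4 for all n ≥ 1.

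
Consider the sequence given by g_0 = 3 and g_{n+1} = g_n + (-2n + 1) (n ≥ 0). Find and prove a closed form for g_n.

Claim: g_n = -n^2 + 2n + 3.

Base case: g_0 = 3, and -0^2 + 2·0 + 3 = 3.
Assume g_m = -m^2 + 2m + 3.
Then g_{m+1} = g_m + (-2m + 1) = (-m^2 + 2m + 3) + (-2m + 1) = -m^2 + 4,
and -(m+1)^2 + 2·(m+1) + 3 = -m^2 + 4.
This completes the inductive step, so g_n = -n^2 + 2n + 3 for all n ≥ 0.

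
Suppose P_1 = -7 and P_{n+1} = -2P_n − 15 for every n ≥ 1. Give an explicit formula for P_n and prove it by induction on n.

Claim: P_n = (-2)^n − 5.

Base case: P_1 = -7, and (-2)^1 − 5 = -2 − 5 = -7.
Assume P_k = (-2)^k − 5 for some k ≥ 1.
Then P_{k+1} = -2P_k − 15 = -2·((-2)^k − 5) − 15 = -2·(-2)^k + 10 − 15 = (-2)^{k+1} − 5.
Hence P_n = (-2)^n − 5 for every n ≥ 1, by induction.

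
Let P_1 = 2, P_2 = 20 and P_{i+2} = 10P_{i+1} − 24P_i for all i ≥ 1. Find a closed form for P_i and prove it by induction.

Claim: P_i = 6^i − 4^i.

Base cases: P_1 = 2 and 6^1 − 4^1 = 2; P_2 = 20 and 6^2 − 4^2 = 20.
Assume P_j = 6^j − 4^j for all 1 ≤ j ≤ r, where r ≥ 2.
Then P_{r+1} = 10P_r − 24P_{r−1} = 10·(6^r − 4^r) − 24·(6^{r−1} − 4^{r−1}) = (10·6 − 24)6^{r−1} − (10·4 − 24)4^{r−1} = 36·6^{r−1} − 16·4^{r−1} = 6^{r+1} − 4^{r+1}.
This completes the inductive step, so P_i = 6^i − 4^i for all i ≥ 1.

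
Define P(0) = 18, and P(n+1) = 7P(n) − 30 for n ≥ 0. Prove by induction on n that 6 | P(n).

Base case: P(0) = 18 = 6·3, so 6 | P(0).
Assume 6 | P(j), so P(j) = 6t for some integer t.
Then P(j+1) = 7P(j) − 30 = 7·(6t) − 30 = 6(7t − 5), so 6 | P(j+1).
Hence 6 | P(n) for every n ≥ 0, by induction.

6 | P(n)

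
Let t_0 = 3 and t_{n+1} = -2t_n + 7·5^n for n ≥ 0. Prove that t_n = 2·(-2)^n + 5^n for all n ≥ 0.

Base case: t_0 = 3, and 2·(-2)^0 + 5^0 = 2 + 1 = 3.
Assume t_m = 2·(-2)^m + 5^m for some m ≥ 0.
Then t_{m+1} = -2t_m + 7·5^m = -2·(2·(-2)^m + 5^m) + 7·5^m = 2·(-2)^{m+1} − 2·5^m + 7·5^m = 2·(-2)^{m+1} + 5·5^m = 2·(-2)^{m+1} + 5^{m+1}.
So the formula holds for m+1, and by induction t_n = 2·(-2)^n + 5^n for all n ≥ 0.

t_n = 2·(-2)^n + 5^n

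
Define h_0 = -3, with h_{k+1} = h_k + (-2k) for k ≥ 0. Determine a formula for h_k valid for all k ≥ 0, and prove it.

Claim: h_k = -k^2 + k − 3.

Base case: h_0 = -3, and -0^2 + 0 − 3 = -3.
Assume h_m = -m^2 + m − 3.
Then h_{m+1} = h_m + (-2m) = (-m^2 + m − 3) + (-2m) = -m^2 − m − 3,
and -(m+1)^2 + (m+1) − 3 = -m^2 − m − 3.
This completes the inductive step, so h_k = -k^2 + k − 3 for all k ≥ 0.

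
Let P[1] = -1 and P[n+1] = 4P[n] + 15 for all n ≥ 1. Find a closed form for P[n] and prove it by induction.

Claim: P[n] = 4^n − 5.

Base case: P[1] = -1, and 4^1 − 5 = 4 − 5 = -1.
Assume P[j] = 4^j − 5 for some j ≥ 1.
Then P[j+1] = 4P[j] + 15 = 4·(4^j − 5) + 15 = 4^{j+1} − 20 + 15 = 4^{j+1} − 5.
By induction, P[n] = 4^n − 5 for all n ≥ 1.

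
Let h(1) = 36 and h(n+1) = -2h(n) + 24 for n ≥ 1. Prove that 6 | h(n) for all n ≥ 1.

Base case: h(1) = 36 = 6·6, so 6 | h(1).
Assume 6 | h(j), so h(j) = 6t for some integer t.
Then h(j+1) = -2h(j) + 24 = -2·(6t) + 24 = 6(-2t + 4), so 6 | h(j+1).
This completes the inductive step, so 6 | h(n) for all n ≥ 1.

6 | h(n)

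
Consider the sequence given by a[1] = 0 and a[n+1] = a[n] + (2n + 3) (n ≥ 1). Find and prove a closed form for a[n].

Claim: a[n] = n^2 + 2n − 3.

Base case: a[1] = 0, and 1^2 + 2·1 − 3 = 0.
Assume a[k] = k^2 + 2k − 3.
Then a[k+1] = a[k] + (2k + 3) = (k^2 + 2k − 3) + (2k + 3) = k^2 + 4k,
and (k+1)^2 + 2·(k+1) − 3 = k^2 + 4k.
This completes the inductive step, so a[n] = n^2 + 2n − 3 for all n ≥ 1.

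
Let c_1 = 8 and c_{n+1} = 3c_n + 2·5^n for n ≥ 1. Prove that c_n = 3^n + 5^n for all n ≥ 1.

Base case: c_1 = 8, and 3^1 + 5^1 = 3 + 5 = 8.
Assume c_r = 3^r + 5^r for some r ≥ 1.
Then c_{r+1} = 3c_r + 2·5^r = 3·(3^r + 5^r) + 2·5^r = 3^{r+1} + 3·5^r + 2·5^r = 3^{r+1} + 5·5^r = 3^{r+1} + 5^{r+1}.
So the formula holds for r+1, and by induction c_n = 3^n + 5^n for all n ≥ 1.

c_n = 3^n + 5^n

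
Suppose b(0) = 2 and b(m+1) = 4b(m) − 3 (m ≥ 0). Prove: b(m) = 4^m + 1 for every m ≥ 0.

Base case: b(0) = 2, and 4^0 + 1 = 1 + 1 = 2.
Assume b(k) = 4^k + 1 for some k ≥ 0.
Then b(k+1) = 4b(k) − 3 = 4·(4^k + 1) − 3 = 4^{k+1} + 4 − 3 = 4^{k+1} + 1.
So the formula holds for k+1, and by induction b(m) = 4^m + 1 for all m ≥ 0.

b(m) = 4^m + 1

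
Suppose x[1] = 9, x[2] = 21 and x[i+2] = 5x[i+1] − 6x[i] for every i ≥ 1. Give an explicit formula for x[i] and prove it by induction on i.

Claim: x[i] = 3·2^i + 3^i.

Base cases: x[1] = 9 and 3·2^1 + 3^1 = 9; x[2] = 21 and 3·2^2 + 3^2 = 21.
Assume x[j] = 3·2^j + 3^j for all 1 ≤ j ≤ r, where r ≥ 2.
Then x[r+1] = 5x[r] − 6x[r−1] = 5·(3·2^r + 3^r) − 6·(3·2^{r−1} + 3^{r−1}) = 3·(5·2 − 6)2^{r−1} + (5·3 − 6)3^{r−1} = 12·2^{r−1} + 9·3^{r−1} = 3·2^{r+1} + 3^{r+1}.
So the formula holds for r+1, and by strong induction x[i] = 3·2^i + 3^i for all i ≥ 1.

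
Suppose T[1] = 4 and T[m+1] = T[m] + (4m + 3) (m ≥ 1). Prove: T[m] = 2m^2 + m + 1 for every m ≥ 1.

Base case: T[1] = 4, and 2·1^2 + 1 + 1 = 4.
Assume T[k] = 2k^2 + k + 1.
Then T[k+1] = T[k] + (4k + 3) = (2k^2 + k + 1) + (4k + 3) = 2k^2 + 5k + 4,
and 2·(k+1)^2 + (k+1) + 1 = 2k^2 + 5k + 4.
Hence T[m] = 2m^2 + m + 1 for every m ≥ 1, by induction.

T[m] = 2m^2 + m + 1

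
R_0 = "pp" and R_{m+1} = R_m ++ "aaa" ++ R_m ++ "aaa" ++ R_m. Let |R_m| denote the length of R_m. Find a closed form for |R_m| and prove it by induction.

Claim: |R_m| = 5·3^m − 3.

Base case: |R_0| = 2, and 5·3^0 − 3 = 2.
Assume |R_r| = 5·3^r − 3.
Then |R_{r+1}| = 3|R_r| + 6 = 3(5·3^r − 3) + 6 = 5·3^{r+1} − 9 + 6 = 5·3^{r+1} − 3.
By induction, |R_m| = 5·3^m − 3 for all m ≥ 0.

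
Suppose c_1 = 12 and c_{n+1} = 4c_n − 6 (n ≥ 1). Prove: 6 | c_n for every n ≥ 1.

Base case: c_1 = 12 = 6·2, so 6 | c_1.
Assume 6 | c_j, so c_j = 6t for some integer t.
Then c_{j+1} = 4c_j − 6 = 4·(6t) − 6 = 6(4t − 1), so 6 | c_{j+1}.
This completes the inductive step, so 6 | c_n for all n ≥ 1.

6 | c_n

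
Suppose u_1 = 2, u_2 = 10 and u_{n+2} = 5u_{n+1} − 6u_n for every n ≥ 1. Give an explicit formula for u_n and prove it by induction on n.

Claim: u_n = 2·3^n − 2·2^n.

Base cases: u_1 = 2 and 2·3^1 − 2·2^1 = 2; u_2 = 10 and 2·3^2 − 2·2^2 = 10.
Assume u_j = 2·3^j − 2·2^j for all 1 ≤ j ≤ k, where k ≥ 2.
Then u_{k+1} = 5u_k − 6u_{k−1} = 5·(2·3^k − 2·2^k) − 6·(2·3^{k−1} − 2·2^{k−1}) = 2·(5·3 − 6)3^{k−1} − 2·(5·2 − 6)2^{k−1} = 18·3^{k−1} − 8·2^{k−1} = 2·3^{k+1} − 2·2^{k+1}.
By strong induction, u_n = 2·3^n − 2·2^n for all n ≥ 1.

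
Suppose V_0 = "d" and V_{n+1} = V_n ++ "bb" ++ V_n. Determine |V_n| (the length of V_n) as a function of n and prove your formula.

Claim: |V_n| = 3·2^n − 2.

Base case: |V_0| = 1, and 3·2^0 − 2 = 1.
Assume |V_m| = 3·2^m − 2.
Then |V_{m+1}| = |V_m| + 2 + |V_m| = 2|V_m| + 2 = 2(3·2^m − 2) + 2 = 3·2^{m+1} − 4 + 2 = 3·2^{m+1} − 2.
So the formula holds for m+1, and by induction |V_n| = 3·2^n − 2 for all n ≥ 0.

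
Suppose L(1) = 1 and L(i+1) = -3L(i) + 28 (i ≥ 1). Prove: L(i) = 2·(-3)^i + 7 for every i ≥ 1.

Base case: L(1) = 1, and 2·(-3)^1 + 7 = -6 + 7 = 1.
Assume L(k) = 2·(-3)^k + 7 for some k ≥ 1.
Then L(k+1) = -3L(k) + 28 = -3·(2·(-3)^k + 7) + 28 = -6·(-3)^k − 21 + 28 = 2·(-3)^{k+1} + 7.
So the formula holds for k+1, and by induction L(i) = 2·(-3)^i + 7 for all i ≥ 1.

L(i) = 2·(-3)^i + 7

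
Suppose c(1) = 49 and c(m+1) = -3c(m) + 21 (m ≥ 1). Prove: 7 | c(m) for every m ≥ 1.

Base case: c(1) = 49 = 7·7, so 7 | c(1).
Assume 7 | c(j), so c(j) = 7t for some integer t.
Then c(j+1) = -3c(j) + 21 = -3·(7t) + 21 = 7(-3t + 3), so 7 | c(j+1).
So the property holds for j+1, and by induction 7 | c(m) for all m ≥ 1.

7 | c(m)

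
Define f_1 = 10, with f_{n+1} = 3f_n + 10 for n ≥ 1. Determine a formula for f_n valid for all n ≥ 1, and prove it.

Claim: f_n = 5·3^n − 5.

Base case: f_1 = 10, and 5·3^1 − 5 = 15 − 5 = 10.
Assume f_r = 5·3^r − 5 for some r ≥ 1.
Then f_{r+1} = 3f_r + 10 = 3·(5·3^r − 5) + 10 = 15·3^r − 15 + 10 = 5·3^{r+1} − 5.
By induction, f_n = 5·3^n − 5 for all n ≥ 1.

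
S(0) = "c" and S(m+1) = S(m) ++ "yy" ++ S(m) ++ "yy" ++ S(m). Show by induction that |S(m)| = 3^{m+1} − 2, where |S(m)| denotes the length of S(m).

Base case: |S(0)| = 1, and 3^{0+1} − 2 = 1.
Assume |S(j)| = 3^{j+1} − 2.
Then |S(j+1)| = 3|S(j)| + 4 = 3(3^{j+1} − 2) + 4 = 3^{j+2} − 6 + 4 = 3^{j+2} − 2.
By induction, |S(m)| = 3^{m+1} − 2 for all m ≥ 0.

|S(m)| = 3^{m+1} − 2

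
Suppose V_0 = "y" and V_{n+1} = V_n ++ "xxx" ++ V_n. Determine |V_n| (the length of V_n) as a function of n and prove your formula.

Claim: |V_n| = 2^{n+2} − 3.

Base case: |V_0| = 1, and 2^{0+2} − 3 = 1.
Assume |V_r| = 2^{r+2} − 3.
Then |V_{r+1}| = |V_r| + 3 + |V_r| = 2|V_r| + 3 = 2(2^{r+2} − 3) + 3 = 2^{r+3} − 6 + 3 = 2^{r+3} − 3.
So the formula holds for r+1, and by induction |V_n| = 2^{n+2} − 3 for all n ≥ 0.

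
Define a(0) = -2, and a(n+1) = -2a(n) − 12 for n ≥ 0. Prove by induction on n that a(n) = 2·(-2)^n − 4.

Base case: a(0) = -2, and 2·(-2)^0 − 4 = 2 − 4 = -2.
Assume a(m) = 2·(-2)^m − 4 for some m ≥ 0.
Then a(m+1) = -2a(m) − 12 = -2·(2·(-2)^m − 4) − 12 = -4·(-2)^m + 8 − 12 = 2·(-2)^{m+1} − 4.
Hence a(n) = 2·(-2)^n − 4 for every n ≥ 0, by induction.

a(n) = 2·(-2)^n − 4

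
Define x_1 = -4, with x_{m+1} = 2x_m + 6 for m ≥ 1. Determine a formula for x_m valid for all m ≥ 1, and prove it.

Claim: x_m = 2^m − 6.

Base case: x_1 = -4, and 2^1 − 6 = 2 − 6 = -4.
Assume x_r = 2^r − 6 for some r ≥ 1.
Then x_{r+1} = 2x_r + 6 = 2·(2^r − 6) + 6 = 2^{r+1} − 12 + 6 = 2^{r+1} − 6.
Hence x_m = 2^m − 6 for every m ≥ 1, by induction.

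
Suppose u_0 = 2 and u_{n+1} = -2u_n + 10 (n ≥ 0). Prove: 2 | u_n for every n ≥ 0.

Base case: u_0 = 2 = 2·1, so 2 | u_0.
Assume 2 | u_m, so u_m = 2t for some integer t.
Then u_{m+1} = -2u_m + 10 = -2·(2t) + 10 = 2(-2t + 5), so 2 | u_{m+1}.
Hence 2 | u_n for every n ≥ 0, by induction.

2 | u_n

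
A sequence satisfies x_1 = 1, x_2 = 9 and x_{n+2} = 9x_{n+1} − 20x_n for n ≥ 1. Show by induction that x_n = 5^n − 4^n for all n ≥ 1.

Base cases: x_1 = 1 and 5^1 − 4^1 = 1; x_2 = 9 and 5^2 − 4^2 = 9.
Assume x_j = 5^j − 4^j for all 1 ≤ j ≤ r, where r ≥ 2.
Then x_{r+1} = 9x_r − 20x_{r−1} = 9·(5^r − 4^r) − 20·(5^{r−1} − 4^{r−1}) = (9·5 − 20)5^{r−1} − (9·4 − 20)4^{r−1} = 25·5^{r−1} − 16·4^{r−1} = 5^{r+1} − 4^{r+1}.
Hence x_n = 5^n − 4^n for every n ≥ 1, by strong induction.

x_n = 5^n − 4^n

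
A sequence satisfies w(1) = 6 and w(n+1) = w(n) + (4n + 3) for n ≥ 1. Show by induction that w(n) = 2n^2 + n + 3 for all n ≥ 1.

Base case: w(1) = 6, and 2·1^2 + 1 + 3 = 6.
Assume w(r) = 2r^2 + r + 3.
Then w(r+1) = w(r) + (4r + 3) = (2r^2 + r + 3) + (4r + 3) = 2r^2 + 5r + 6,
and 2·(r+1)^2 + (r+1) + 3 = 2r^2 + 5r + 6.
Hence w(n) = 2n^2 + n + 3 for every n ≥ 1, by induction.

w(n) = 2n^2 + n + 3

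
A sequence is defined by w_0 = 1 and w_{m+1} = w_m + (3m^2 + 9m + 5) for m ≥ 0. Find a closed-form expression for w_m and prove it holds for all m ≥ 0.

Claim: w_m = m^3 + 3m^2 + m + 1.

Base case: w_0 = 1, and 0^3 + 3·0^2 + 0 + 1 = 1.
Assume w_r = r^3 + 3r^2 + r + 1.
Then w_{r+1} = w_r + (3r^2 + 9r + 5) = (r^3 + 3r^2 + r + 1) + (3r^2 + 9r + 5) = r^3 + 6r^2 + 10r + 6,
and (r+1)^3 + 3·(r+1)^2 + (r+1) + 1 = r^3 + 6r^2 + 10r + 6.
This completes the inductive step, so w_m = m^3 + 3m^2 + m + 1 for all m ≥ 0.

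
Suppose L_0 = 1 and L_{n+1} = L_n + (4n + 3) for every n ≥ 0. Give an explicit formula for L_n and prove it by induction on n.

Claim: L_n = 2n^2 + n + 1.

Base case: L_0 = 1, and 2·0^2 + 0 + 1 = 1.
Assume L_j = 2j^2 + j + 1.
Then L_{j+1} = L_j + (4j + 3) = (2j^2 + j + 1) + (4j + 3) = 2j^2 + 5j + 4,
and 2·(j+1)^2 + (j+1) + 1 = 2j^2 + 5j + 4.
Hence L_n = 2n^2 + n + 1 for every n ≥ 0, by induction.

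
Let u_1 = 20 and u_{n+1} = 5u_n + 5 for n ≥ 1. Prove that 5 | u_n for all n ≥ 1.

Base case: u_1 = 20 = 5·4, so 5 | u_1.
Assume 5 | u_r, so u_r = 5t for some integer t.
Then u_{r+1} = 5u_r + 5 = 5·(5t) + 5 = 5(5t + 1), so 5 | u_{r+1}.
So the property holds for r+1, and by induction 5 | u_n for all n ≥ 1.

5 | u_n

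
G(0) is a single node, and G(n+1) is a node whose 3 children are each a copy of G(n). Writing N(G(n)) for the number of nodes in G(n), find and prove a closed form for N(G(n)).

Claim: N(G(n)) = (3^{n+1} − 1)/2.

Base case: N(G(0)) = 1, and (3^{0+1} − 1)/2 = 1.
Assume N(G(k)) = (3^{k+1} − 1)/2.
Then N(G(k+1)) = 1 + 3N(G(k)) = 1 + 3·(3^{k+1} − 1)/2 = 1 + (3^{k+2} − 3)/2 = (2 + 3^{k+2} − 3)/2 = (3^{k+2} − 1)/2.
Hence N(G(n)) = (3^{n+1} − 1)/2 for every n ≥ 0, by induction.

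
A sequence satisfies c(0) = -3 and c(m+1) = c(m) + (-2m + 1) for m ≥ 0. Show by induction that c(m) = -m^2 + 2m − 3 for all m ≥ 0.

Base case: c(0) = -3, and -0^2 + 2·0 − 3 = -3.
Assume c(r) = -r^2 + 2r − 3.
Then c(r+1) = c(r) + (-2r + 1) = (-r^2 + 2r − 3) + (-2r + 1) = -r^2 − 2,
and -(r+1)^2 + 2·(r+1) − 3 = -r^2 − 2.
Hence c(m) = -m^2 + 2m − 3 for every m ≥ 0, by induction.

c(m) = -m^2 + 2m − 3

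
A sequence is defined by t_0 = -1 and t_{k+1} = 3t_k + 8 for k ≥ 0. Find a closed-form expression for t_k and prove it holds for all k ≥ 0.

Claim: t_k = 3^{k+1} − 4.

Base case: t_0 = -1, and 3^{0+1} − 4 = 3 − 4 = -1.
Assume t_m = 3^{m+1} − 4 for some m ≥ 0.
Then t_{m+1} = 3t_m + 8 = 3·(3^{m+1} − 4) + 8 = 3^{m+2} − 12 + 8 = 3^{m+2} − 4.
By induction, t_k = 3^{k+1} − 4 for all k ≥ 0.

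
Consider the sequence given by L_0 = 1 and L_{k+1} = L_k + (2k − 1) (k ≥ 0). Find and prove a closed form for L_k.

Claim: L_k = k^2 − 2k + 1.

Base case: L_0 = 1, and 0^2 − 2·0 + 1 = 1.
Assume L_m = m^2 − 2m + 1.
Then L_{m+1} = L_m + (2m − 1) = (m^2 − 2m + 1) + (2m − 1) = m^2,
and (m+1)^2 − 2·(m+1) + 1 = m^2.
By induction, L_k = k^2 − 2k + 1 for all k ≥ 0.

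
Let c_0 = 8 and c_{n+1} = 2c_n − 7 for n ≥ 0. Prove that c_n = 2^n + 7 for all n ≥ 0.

Base case: c_0 = 8, and 2^0 + 7 = 1 + 7 = 8.
Assume c_j = 2^j + 7 for some j ≥ 0.
Then c_{j+1} = 2c_j − 7 = 2·(2^j + 7) − 7 = 2^{j+1} + 14 − 7 = 2^{j+1} + 7.
So the formula holds for j+1, and by induction c_n = 2^n + 7 for all n ≥ 0.

c_n = 2^n + 7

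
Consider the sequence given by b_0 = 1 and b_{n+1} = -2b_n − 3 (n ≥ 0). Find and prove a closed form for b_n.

Claim: b_n = 2·(-2)^n − 1.

Base case: b_0 = 1, and 2·(-2)^0 − 1 = 2 − 1 = 1.
Assume b_j = 2·(-2)^j − 1 for some j ≥ 0.
Then b_{j+1} = -2b_j − 3 = -2·(2·(-2)^j − 1) − 3 = -4·(-2)^j + 2 − 3 = 2·(-2)^{j+1} − 1.
So the formula holds for j+1, and by induction b_n = 2·(-2)^n − 1 for all n ≥ 0.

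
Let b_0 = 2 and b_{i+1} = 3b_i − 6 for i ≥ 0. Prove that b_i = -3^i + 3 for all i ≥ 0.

Base case: b_0 = 2, and -3^0 + 3 = -1 + 3 = 2.
Assume b_m = -3^m + 3 for some m ≥ 0.
Then b_{m+1} = 3b_m − 6 = 3·(-3^m + 3) − 6 = -3^{m+1} + 9 − 6 = -3^{m+1} + 3.
This completes the inductive step, so b_i = -3^i + 3 for all i ≥ 0.

b_i = -3^i + 3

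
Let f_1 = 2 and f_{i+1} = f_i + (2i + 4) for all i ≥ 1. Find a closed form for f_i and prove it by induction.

Claim: f_i = i^2 + 3i − 2.

Base case: f_1 = 2, and 1^2 + 3·1 − 2 = 2.
Assume f_j = j^2 + 3j − 2.
Then f_{j+1} = f_j + (2j + 4) = (j^2 + 3j − 2) + (2j + 4) = j^2 + 5j + 2,
and (j+1)^2 + 3·(j+1) − 2 = j^2 + 5j + 2.
Hence f_i = i^2 + 3i − 2 for every i ≥ 1, by induction.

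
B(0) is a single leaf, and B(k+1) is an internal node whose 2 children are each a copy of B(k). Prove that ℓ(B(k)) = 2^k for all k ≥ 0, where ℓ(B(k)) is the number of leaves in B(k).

Base case: ℓ(B(0)) = 1, and 2^0 = 1.
Assume ℓ(B(r)) = 2^r.
Then ℓ(B(r+1)) = 2·ℓ(B(r)) = 2·2^r = 2^{r+1}.
So the formula holds for r+1, and by induction ℓ(B(k)) = 2^k for all k ≥ 0.

ℓ(B(k)) = 2^k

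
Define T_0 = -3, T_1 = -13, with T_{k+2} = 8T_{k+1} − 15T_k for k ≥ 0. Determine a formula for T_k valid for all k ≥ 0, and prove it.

Claim: T_k = -3^k − 2·5^k.

Base cases: T_0 = -3 and -3^0 − 2·5^0 = -3; T_1 = -13 and -3^1 − 2·5^1 = -13.
Assume T_j = -3^j − 2·5^j for all 0 ≤ j ≤ r, where r ≥ 1.
Then T_{r+1} = 8T_r − 15T_{r−1} = 8·(-3^r − 2·5^r) − 15·(-3^{r−1} − 2·5^{r−1}) = -(8·3 − 15)3^{r−1} − 2·(8·5 − 15)5^{r−1} = -9·3^{r−1} − 50·5^{r−1} = -3^{r+1} − 2·5^{r+1}.
This completes the inductive step, so T_k = -3^k − 2·5^k for all k ≥ 0.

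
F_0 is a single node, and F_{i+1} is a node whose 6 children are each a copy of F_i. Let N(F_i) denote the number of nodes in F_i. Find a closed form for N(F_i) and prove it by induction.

Claim: N(F_i) = (6^{i+1} − 1)/5.

Base case: N(F_0) = 1, and (6^{0+1} − 1)/5 = 1.
Assume N(F_j) = (6^{j+1} − 1)/5.
Then N(F_{j+1}) = 1 + 6N(F_j) = 1 + 6·(6^{j+1} − 1)/5 = 1 + (6^{j+2} − 6)/5 = (5 + 6^{j+2} − 6)/5 = (6^{j+2} − 1)/5.
This completes the inductive step, so N(F_i) = (6^{i+1} − 1)/5 for all i ≥ 0.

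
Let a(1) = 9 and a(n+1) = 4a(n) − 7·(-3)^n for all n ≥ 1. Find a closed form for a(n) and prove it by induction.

Claim: a(n) = 3·4^n + (-3)^n.

Base case: a(1) = 9, and 3·4^1 + (-3)^1 = 12 − 3 = 9.
Assume a(j) = 3·4^j + (-3)^j for some j ≥ 1.
Then a(j+1) = 4a(j) − 7·(-3)^j = 4·(3·4^j + (-3)^j) − 7·(-3)^j = 3·4^{j+1} + 4·(-3)^j − 7·(-3)^j = 3·4^{j+1} − 3·(-3)^j = 3·4^{j+1} + (-3)^{j+1}.
By induction, a(n) = 3·4^n + (-3)^n for all n ≥ 1.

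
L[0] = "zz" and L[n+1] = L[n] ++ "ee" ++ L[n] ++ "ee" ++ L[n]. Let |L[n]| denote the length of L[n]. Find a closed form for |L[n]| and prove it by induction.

Claim: |L[n]| = 4·3^n − 2.

Base case: |L[0]| = 2, and 4·3^0 − 2 = 2.
Assume |L[m]| = 4·3^m − 2.
Then |L[m+1]| = 3|L[m]| + 4 = 3(4·3^m − 2) + 4 = 4·3^{m+1} − 6 + 4 = 4·3^{m+1} − 2.
By induction, |L[n]| = 4·3^n − 2 for all n ≥ 0.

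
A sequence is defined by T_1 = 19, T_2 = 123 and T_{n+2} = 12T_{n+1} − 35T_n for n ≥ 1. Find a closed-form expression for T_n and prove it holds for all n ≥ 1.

Claim: T_n = 2·7^n + 5^n.

Base cases: T_1 = 19 and 2·7^1 + 5^1 = 19; T_2 = 123 and 2·7^2 + 5^2 = 123.
Assume T_j = 2·7^j + 5^j for all 1 ≤ j ≤ k, where k ≥ 2.
Then T_{k+1} = 12T_k − 35T_{k−1} = 12·(2·7^k + 5^k) − 35·(2·7^{k−1} + 5^{k−1}) = 2·(12·7 − 35)7^{k−1} + (12·5 − 35)5^{k−1} = 98·7^{k−1} + 25·5^{k−1} = 2·7^{k+1} + 5^{k+1}.
This completes the inductive step, so T_n = 2·7^n + 5^n for all n ≥ 1.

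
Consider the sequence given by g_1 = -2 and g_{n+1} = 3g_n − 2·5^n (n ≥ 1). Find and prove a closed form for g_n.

Claim: g_n = 3^n − 5^n.

Base case: g_1 = -2, and 3^1 − 5^1 = 3 − 5 = -2.
Assume g_r = 3^r − 5^r for some r ≥ 1.
Then g_{r+1} = 3g_r − 2·5^r = 3·(3^r − 5^r) − 2·5^r = 3^{r+1} − 3·5^r − 2·5^r = 3^{r+1} − 5·5^r = 3^{r+1} − 5^{r+1}.
Hence g_n = 3^n − 5^n for every n ≥ 1, by induction.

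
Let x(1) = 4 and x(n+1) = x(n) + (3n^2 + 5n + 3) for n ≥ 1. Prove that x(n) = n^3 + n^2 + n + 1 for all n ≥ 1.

Base case: x(1) = 4, and 1^3 + 1^2 + 1 + 1 = 4.
Assume x(r) = r^3 + r^2 + r + 1.
Then x(r+1) = x(r) + (3r^2 + 5r + 3) = (r^3 + r^2 + r + 1) + (3r^2 + 5r + 3) = r^3 + 4r^2 + 6r + 4,
and (r+1)^3 + (r+1)^2 + (r+1) + 1 = r^3 + 4r^2 + 6r + 4.
This completes the inductive step, so x(n) = n^3 + n^2 + n + 1 for all n ≥ 1.

x(n) = n^3 + n^2 + n + 1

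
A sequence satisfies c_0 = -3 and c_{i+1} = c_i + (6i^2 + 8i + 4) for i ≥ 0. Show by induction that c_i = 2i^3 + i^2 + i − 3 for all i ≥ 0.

Base case: c_0 = -3, and 2·0^3 + 0^2 + 0 − 3 = -3.
Assume c_j = 2j^3 + j^2 + j − 3.
Then c_{j+1} = c_j + (6j^2 + 8j + 4) = (2j^3 + j^2 + j − 3) + (6j^2 + 8j + 4) = 2j^3 + 7j^2 + 9j + 1,
and 2·(j+1)^3 + (j+1)^2 + (j+1) − 3 = 2j^3 + 7j^2 + 9j + 1.
Hence c_i = 2i^3 + i^2 + i − 3 for every i ≥ 0, by induction.

c_i = 2i^3 + i^2 + i − 3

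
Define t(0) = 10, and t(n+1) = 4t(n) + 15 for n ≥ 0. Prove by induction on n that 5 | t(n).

Base case: t(0) = 10 = 5·2, so 5 | t(0).
Assume 5 | t(j), so t(j) = 5s for some integer s.
Then t(j+1) = 4t(j) + 15 = 4·(5s) + 15 = 5(4s + 3), so 5 | t(j+1).
This completes the inductive step, so 5 | t(n) for all n ≥ 0.

5 | t(n)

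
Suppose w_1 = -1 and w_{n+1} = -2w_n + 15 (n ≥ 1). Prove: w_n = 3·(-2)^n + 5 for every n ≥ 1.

Base case: w_1 = -1, and 3·(-2)^1 + 5 = -6 + 5 = -1.
Assume w_k = 3·(-2)^k + 5 for some k ≥ 1.
Then w_{k+1} = -2w_k + 15 = -2·(3·(-2)^k + 5) + 15 = -6·(-2)^k − 10 + 15 = 3·(-2)^{k+1} + 5.
By induction, w_n = 3·(-2)^n + 5 for all n ≥ 1.

w_n = 3·(-2)^n + 5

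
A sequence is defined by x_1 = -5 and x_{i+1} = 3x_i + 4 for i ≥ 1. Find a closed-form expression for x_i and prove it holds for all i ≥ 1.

Claim: x_i = -3^i − 2.

Base case: x_1 = -5, and -3^1 − 2 = -3 − 2 = -5.
Assume x_m = -3^m − 2 for some m ≥ 1.
Then x_{m+1} = 3x_m + 4 = 3·(-3^m − 2) + 4 = -3^{m+1} − 6 + 4 = -3^{m+1} − 2.
By induction, x_i = -3^i − 2 for all i ≥ 1.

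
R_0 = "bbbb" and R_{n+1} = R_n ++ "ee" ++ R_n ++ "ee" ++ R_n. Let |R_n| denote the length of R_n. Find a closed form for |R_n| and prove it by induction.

Claim: |R_n| = 6·3^n − 2.

Base case: |R_0| = 4, and 6·3^0 − 2 = 4.
Assume |R_j| = 6·3^j − 2.
Then |R_{j+1}| = 3|R_j| + 4 = 3(6·3^j − 2) + 4 = 6·3^{j+1} − 6 + 4 = 6·3^{j+1} − 2.
By induction, |R_n| = 6·3^n − 2 for all n ≥ 0.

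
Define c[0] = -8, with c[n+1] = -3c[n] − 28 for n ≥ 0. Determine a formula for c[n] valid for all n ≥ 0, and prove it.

Claim: c[n] = -(-3)^n − 7.

Base case: c[0] = -8, and -(-3)^0 − 7 = -1 − 7 = -8.
Assume c[j] = -(-3)^j − 7 for some j ≥ 0.
Then c[j+1] = -3c[j] − 28 = -3·(-(-3)^j − 7) − 28 = 3·(-3)^j + 21 − 28 = -(-3)^{j+1} − 7.
So the formula holds for j+1, and by induction c[n] = -(-3)^n − 7 for all n ≥ 0.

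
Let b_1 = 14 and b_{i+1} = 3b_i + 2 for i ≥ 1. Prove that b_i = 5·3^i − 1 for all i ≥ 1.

Base case: b_1 = 14, and 5·3^1 − 1 = 15 − 1 = 14.
Assume b_m = 5·3^m − 1 for some m ≥ 1.
Then b_{m+1} = 3b_m + 2 = 3·(5·3^m − 1) + 2 = 15·3^m − 3 + 2 = 5·3^{m+1} − 1.
This completes the inductive step, so b_i = 5·3^i − 1 for all i ≥ 1.

b_i = 5·3^i − 1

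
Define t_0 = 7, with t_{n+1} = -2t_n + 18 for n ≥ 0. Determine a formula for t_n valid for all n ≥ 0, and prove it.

Claim: t_n = (-2)^n + 6.

Base case: t_0 = 7, and (-2)^0 + 6 = 1 + 6 = 7.
Assume t_j = (-2)^j + 6 for some j ≥ 0.
Then t_{j+1} = -2t_j + 18 = -2·((-2)^j + 6) + 18 = -2·(-2)^j − 12 + 18 = (-2)^{j+1} + 6.
So the formula holds for j+1, and by induction t_n = (-2)^n + 6 for all n ≥ 0.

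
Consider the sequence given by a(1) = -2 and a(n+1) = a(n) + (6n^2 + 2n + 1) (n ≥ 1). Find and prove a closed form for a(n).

Claim: a(n) = 2n^3 − 2n^2 + n − 3.

Base case: a(1) = -2, and 2·1^3 − 2·1^2 + 1 − 3 = -2.
Assume a(m) = 2m^3 − 2m^2 + m − 3.
Then a(m+1) = a(m) + (6m^2 + 2m + 1) = (2m^3 − 2m^2 + m − 3) + (6m^2 + 2m + 1) = 2m^3 + 4m^2 + 3m − 2,
and 2·(m+1)^3 − 2·(m+1)^2 + (m+1) − 3 = 2m^3 + 4m^2 + 3m − 2.
By induction, a(n) = 2n^3 − 2n^2 + n − 3 for all n ≥ 1.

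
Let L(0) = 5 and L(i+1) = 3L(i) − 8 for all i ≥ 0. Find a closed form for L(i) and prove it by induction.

Claim: L(i) = 3^i + 4.

Base case: L(0) = 5, and 3^0 + 4 = 1 + 4 = 5.
Assume L(k) = 3^k + 4 for some k ≥ 0.
Then L(k+1) = 3L(k) − 8 = 3·(3^k + 4) − 8 = 3^{k+1} + 12 − 8 = 3^{k+1} + 4.
This completes the inductive step, so L(i) = 3^i + 4 for all i ≥ 0.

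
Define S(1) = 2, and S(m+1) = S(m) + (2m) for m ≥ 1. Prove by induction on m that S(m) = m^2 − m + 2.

Base case: S(1) = 2, and 1^2 − 1 + 2 = 2.
Assume S(k) = k^2 − k + 2.
Then S(k+1) = S(k) + (2k) = (k^2 − k + 2) + (2k) = k^2 + k + 2,
and (k+1)^2 − (k+1) + 2 = k^2 + k + 2.
This completes the inductive step, so S(m) = m^2 − m + 2 for all m ≥ 1.

S(m) = m^2 − m + 2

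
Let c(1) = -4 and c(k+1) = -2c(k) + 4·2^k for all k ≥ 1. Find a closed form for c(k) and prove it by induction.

Claim: c(k) = 3·(-2)^k + 2^k.

Base case: c(1) = -4, and 3·(-2)^1 + 2^1 = -6 + 2 = -4.
Assume c(j) = 3·(-2)^j + 2^j for some j ≥ 1.
Then c(j+1) = -2c(j) + 4·2^j = -2·(3·(-2)^j + 2^j) + 4·2^j = 3·(-2)^{j+1} − 2·2^j + 4·2^j = 3·(-2)^{j+1} + 2·2^j = 3·(-2)^{j+1} + 2^{j+1}.
By induction, c(k) = 3·(-2)^k + 2^k for all k ≥ 1.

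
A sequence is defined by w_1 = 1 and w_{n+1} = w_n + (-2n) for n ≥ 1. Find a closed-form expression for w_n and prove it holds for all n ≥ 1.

Claim: w_n = -n^2 + n + 1.

Base case: w_1 = 1, and -1^2 + 1 + 1 = 1.
Assume w_j = -j^2 + j + 1.
Then w_{j+1} = w_j + (-2j) = (-j^2 + j + 1) + (-2j) = -j^2 − j + 1,
and -(j+1)^2 + (j+1) + 1 = -j^2 − j + 1.
This completes the inductive step, so w_n = -n^2 + n + 1 for all n ≥ 1.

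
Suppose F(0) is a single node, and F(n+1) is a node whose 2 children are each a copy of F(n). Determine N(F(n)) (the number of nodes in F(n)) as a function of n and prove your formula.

Claim: N(F(n)) = 2^{n+1} − 1.

Base case: N(F(0)) = 1, and 2^{0+1} − 1 = 1.
Assume N(F(r)) = 2^{r+1} − 1.
Then N(F(r+1)) = 1 + 2N(F(r)) = 1 + 2(2^{r+1} − 1) = 2^{r+2} − 2 + 1 = 2^{r+2} − 1.
This completes the inductive step, so N(F(n)) = 2^{n+1} − 1 for all n ≥ 0.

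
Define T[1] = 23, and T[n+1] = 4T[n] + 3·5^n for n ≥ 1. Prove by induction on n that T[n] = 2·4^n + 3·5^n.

Base case: T[1] = 23, and 2·4^1 + 3·5^1 = 8 + 15 = 23.
Assume T[j] = 2·4^j + 3·5^j for some j ≥ 1.
Then T[j+1] = 4T[j] + 3·5^j = 4·(2·4^j + 3·5^j) + 3·5^j = 2·4^{j+1} + 12·5^j + 3·5^j = 2·4^{j+1} + 15·5^j = 2·4^{j+1} + 3·5^{j+1}.
Hence T[n] = 2·4^n + 3·5^n for every n ≥ 1, by induction.

T[n] = 2·4^n + 3·5^n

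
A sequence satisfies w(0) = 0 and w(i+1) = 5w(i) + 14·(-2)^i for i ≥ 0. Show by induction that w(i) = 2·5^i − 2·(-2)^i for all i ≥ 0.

Base case: w(0) = 0, and 2·5^0 − 2·(-2)^0 = 2 − 2 = 0.
Assume w(j) = 2·5^j − 2·(-2)^j for some j ≥ 0.
Then w(j+1) = 5w(j) + 14·(-2)^j = 5·(2·5^j − 2·(-2)^j) + 14·(-2)^j = 2·5^{j+1} − 10·(-2)^j + 14·(-2)^j = 2·5^{j+1} + 4·(-2)^j = 2·5^{j+1} − 2·(-2)^{j+1}.
This completes the inductive step, so w(i) = 2·5^i − 2·(-2)^i for all i ≥ 0.

w(i) = 2·5^i − 2·(-2)^i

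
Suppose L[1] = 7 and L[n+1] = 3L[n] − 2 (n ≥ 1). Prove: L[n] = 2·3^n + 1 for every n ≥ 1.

Base case: L[1] = 7, and 2·3^1 + 1 = 6 + 1 = 7.
Assume L[j] = 2·3^j + 1 for some j ≥ 1.
Then L[j+1] = 3L[j] − 2 = 3·(2·3^j + 1) − 2 = 6·3^j + 3 − 2 = 2·3^{j+1} + 1.
This completes the inductive step, so L[n] = 2·3^n + 1 for all n ≥ 1.

L[n] = 2·3^n + 1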